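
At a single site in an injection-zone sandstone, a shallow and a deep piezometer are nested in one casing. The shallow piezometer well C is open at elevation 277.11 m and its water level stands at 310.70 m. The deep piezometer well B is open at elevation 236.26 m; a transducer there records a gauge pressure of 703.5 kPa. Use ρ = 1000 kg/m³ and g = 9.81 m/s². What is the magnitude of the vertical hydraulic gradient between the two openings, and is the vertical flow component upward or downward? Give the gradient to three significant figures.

|i_v| ≈ 0.0668; vertical flow is downward

Total head at well C: h = 310.70 m (water level in the standpipe).
Pressure head at well B: ψ = P/(ρg) = 703.5×1000 / (1000 × 9.81) = 71.71 m.
Total head at well B: h = z + ψ = 236.26 + 71.71 = 307.97 m.
Δh = h(well C) − h(well B) = 310.70 − 307.97 = 2.73 m.
Vertical separation Δz = 277.11 − 236.26 = 40.85 m.
|i_v| = |Δh| / Δz = 2.73 / 40.85 = 0.0668.
Head is higher in the shallow piezometer, so vertical flow is downward (recharge condition).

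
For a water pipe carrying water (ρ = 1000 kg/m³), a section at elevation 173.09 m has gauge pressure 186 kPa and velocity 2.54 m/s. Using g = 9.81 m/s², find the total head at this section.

Pressure head ψ = P/(ρg) = 186×1000 / (1000 × 9.81) = 18.96 m.
Velocity head = v²/(2g) = 2.54² / (2 × 9.81) = 0.329 m.
h = z + ψ + v²/(2g) = 173.09 + 18.96 + 0.329 = 192.38 m.

h ≈ 192.38 m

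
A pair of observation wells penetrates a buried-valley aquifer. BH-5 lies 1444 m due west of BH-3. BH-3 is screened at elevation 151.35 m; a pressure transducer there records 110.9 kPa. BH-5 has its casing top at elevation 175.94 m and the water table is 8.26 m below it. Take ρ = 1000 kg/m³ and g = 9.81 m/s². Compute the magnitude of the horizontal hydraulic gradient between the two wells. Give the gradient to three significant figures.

Pressure head at BH-3: ψ = P/(ρg) = 110.9×1000 / (1000 × 9.81) = 11.30 m.
Total head at BH-3: h = z + ψ = 151.35 + 11.30 = 162.65 m.
Total head at BH-5: h = 175.94 − 8.26 = 167.68 m.
Head difference: h(BH-3) − h(BH-5) = 162.65 − 167.68 = -5.03 m.
Hydraulic gradient: i = |Δh| / L = 5.03 / 1444 = 0.00348.

i ≈ 0.00348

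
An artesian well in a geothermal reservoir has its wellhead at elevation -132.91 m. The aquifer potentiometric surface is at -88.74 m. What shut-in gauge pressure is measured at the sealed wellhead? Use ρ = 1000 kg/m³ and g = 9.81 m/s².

Head above the cap: Δh = -88.74 − (-132.91) = 44.17 m.
P = ρgΔh = 1000 × 9.81 × 44.17 = 433308 Pa ≈ 433 kPa.

P ≈ 433 kPa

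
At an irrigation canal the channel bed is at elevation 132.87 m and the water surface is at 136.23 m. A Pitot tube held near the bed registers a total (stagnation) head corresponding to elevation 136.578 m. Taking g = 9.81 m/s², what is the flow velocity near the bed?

v ≈ 2.61 m/s

Near the bed, under hydrostatic conditions, the piezometric head (z + ψ) equals the free-surface elevation, 136.23 m.
Velocity head = total − piezometric = 136.578 − 136.23 = 0.348 m.
v = √(2g·h_v) = √(2 × 9.81 × 0.348) = 2.61 m/s.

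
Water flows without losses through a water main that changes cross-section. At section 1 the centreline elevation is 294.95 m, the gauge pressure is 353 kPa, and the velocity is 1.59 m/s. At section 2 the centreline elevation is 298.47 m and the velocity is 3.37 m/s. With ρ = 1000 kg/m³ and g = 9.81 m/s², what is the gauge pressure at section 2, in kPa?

P₂ ≈ 314 kPa

Pressure head at 1: ψ₁ = P₁/(ρg) = 353×1000 / (1000 × 9.81) = 35.98 m.
Velocity heads: v₁²/2g = 1.59²/19.62 = 0.129 m; v₂²/2g = 3.37²/19.62 = 0.579 m.
Total head H = z₁ + ψ₁ + v₁²/2g = 294.95 + 35.98 + 0.129 = 331.06 m.
ψ₂ = H − z₂ − v₂²/2g = 331.06 − 298.47 − 0.579 = 32.01 m.
P₂ = ρgψ₂ = 1000 × 9.81 × 32.01 ≈ 314 kPa.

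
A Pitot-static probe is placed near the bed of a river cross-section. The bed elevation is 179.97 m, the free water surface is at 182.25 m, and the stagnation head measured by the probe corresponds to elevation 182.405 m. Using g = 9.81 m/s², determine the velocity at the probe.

v ≈ 1.74 m/s

Near the bed, under hydrostatic conditions, the piezometric head (z + ψ) equals the free-surface elevation, 182.25 m.
Velocity head = total − piezometric = 182.405 − 182.25 = 0.155 m.
v = √(2g·h_v) = √(2 × 9.81 × 0.155) = 1.74 m/s.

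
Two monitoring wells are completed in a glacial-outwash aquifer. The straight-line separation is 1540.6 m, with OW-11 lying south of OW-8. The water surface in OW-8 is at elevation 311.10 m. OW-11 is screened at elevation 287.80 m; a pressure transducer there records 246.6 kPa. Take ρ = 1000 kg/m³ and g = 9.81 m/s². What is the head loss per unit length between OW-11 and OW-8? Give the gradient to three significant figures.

i ≈ 0.00119 m/m

Total head at OW-8: h = 311.10 m (water level in the piezometer is the total head).
Pressure head at OW-11: ψ = P/(ρg) = 246.6×1000 / (1000 × 9.81) = 25.14 m.
Total head at OW-11: h = z + ψ = 287.80 + 25.14 = 312.94 m.
Head difference: h(OW-8) − h(OW-11) = 311.10 − 312.94 = -1.84 m.
Hydraulic gradient: i = |Δh| / L = 1.84 / 1540.6 = 0.00119.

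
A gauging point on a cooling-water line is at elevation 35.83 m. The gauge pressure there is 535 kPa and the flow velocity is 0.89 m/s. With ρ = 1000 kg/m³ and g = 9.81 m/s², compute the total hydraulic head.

h ≈ 90.41 m

Pressure head ψ = P/(ρg) = 535×1000 / (1000 × 9.81) = 54.54 m.
Velocity head = v²/(2g) = 0.89² / (2 × 9.81) = 0.040 m.
h = z + ψ + v²/(2g) = 35.83 + 54.54 + 0.040 = 90.41 m.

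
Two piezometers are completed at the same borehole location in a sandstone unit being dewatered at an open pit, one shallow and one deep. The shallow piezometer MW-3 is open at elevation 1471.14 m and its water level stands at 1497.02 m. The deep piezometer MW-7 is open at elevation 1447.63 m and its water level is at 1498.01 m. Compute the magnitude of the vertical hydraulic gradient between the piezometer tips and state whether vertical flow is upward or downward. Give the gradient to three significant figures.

Total head at MW-3: h = 1497.02 m (water level in the standpipe).
Total head at MW-7: h = 1498.01 m.
Δh = h(MW-3) − h(MW-7) = 1497.02 − 1498.01 = -0.99 m.
Vertical separation Δz = 1471.14 − 1447.63 = 23.51 m.
|i_v| = |Δh| / Δz = 0.99 / 23.51 = 0.0421.
Head is higher in the deep piezometer, so vertical flow is upward (discharge condition).

|i_v| ≈ 0.0421; vertical flow is upward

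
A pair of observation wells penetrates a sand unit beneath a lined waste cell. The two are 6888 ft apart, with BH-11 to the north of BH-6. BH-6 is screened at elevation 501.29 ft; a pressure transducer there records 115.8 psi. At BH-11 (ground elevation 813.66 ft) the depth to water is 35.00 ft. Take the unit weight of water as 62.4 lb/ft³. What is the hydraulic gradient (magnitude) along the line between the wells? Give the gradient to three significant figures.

Pressure head at BH-6: ψ = 144·P/γ = 144 × 115.8 / 62.4 = 267.23 ft.
Total head at BH-6: h = z + ψ = 501.29 + 267.23 = 768.52 ft.
Total head at BH-11: h = 813.66 − 35.00 = 778.66 ft.
Head difference: h(BH-6) − h(BH-11) = 768.52 − 778.66 = -10.14 ft.
Hydraulic gradient: i = |Δh| / L = 10.14 / 6888 = 0.00147.

i ≈ 0.00147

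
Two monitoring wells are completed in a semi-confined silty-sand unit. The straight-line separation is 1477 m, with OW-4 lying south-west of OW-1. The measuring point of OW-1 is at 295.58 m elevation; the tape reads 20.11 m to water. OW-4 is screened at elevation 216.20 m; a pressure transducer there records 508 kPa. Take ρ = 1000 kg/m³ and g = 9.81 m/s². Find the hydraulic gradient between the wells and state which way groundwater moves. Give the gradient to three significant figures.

Total head at OW-1: h = 295.58 − 20.11 = 275.47 m.
Pressure head at OW-4: ψ = P/(ρg) = 508×1000 / (1000 × 9.81) = 51.78 m.
Total head at OW-4: h = z + ψ = 216.20 + 51.78 = 267.98 m.
Head difference: h(OW-1) − h(OW-4) = 275.47 − 267.98 = 7.49 m.
Hydraulic gradient: i = |Δh| / L = 7.49 / 1477 = 0.00507.
Flow is from higher to lower head: from OW-1 toward OW-4, i.e. toward the south-west.

i ≈ 0.00507; groundwater flows toward the south-west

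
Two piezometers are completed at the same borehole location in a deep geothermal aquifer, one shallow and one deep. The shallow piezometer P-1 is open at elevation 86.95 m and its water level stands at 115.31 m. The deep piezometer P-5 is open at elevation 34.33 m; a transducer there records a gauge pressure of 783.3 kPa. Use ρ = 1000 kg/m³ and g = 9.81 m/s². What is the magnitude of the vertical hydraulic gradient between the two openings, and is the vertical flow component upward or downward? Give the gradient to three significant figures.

Total head at P-1: h = 115.31 m (water level in the standpipe).
Pressure head at P-5: ψ = P/(ρg) = 783.3×1000 / (1000 × 9.81) = 79.85 m.
Total head at P-5: h = z + ψ = 34.33 + 79.85 = 114.18 m.
Δh = h(P-1) − h(P-5) = 115.31 − 114.18 = 1.13 m.
Vertical separation Δz = 86.95 − 34.33 = 52.62 m.
|i_v| = |Δh| / Δz = 1.13 / 52.62 = 0.0215.
Head is higher in the shallow piezometer, so vertical flow is downward (recharge condition).

|i_v| ≈ 0.0215; vertical flow is downward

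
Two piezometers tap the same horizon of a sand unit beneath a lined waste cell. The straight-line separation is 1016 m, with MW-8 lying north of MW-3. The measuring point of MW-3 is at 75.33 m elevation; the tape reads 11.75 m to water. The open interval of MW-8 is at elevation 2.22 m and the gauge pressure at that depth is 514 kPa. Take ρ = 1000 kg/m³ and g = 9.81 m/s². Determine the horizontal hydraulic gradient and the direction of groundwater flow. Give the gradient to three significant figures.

i ≈ 0.00882; groundwater flows toward the north

Total head at MW-3: h = 75.33 − 11.75 = 63.58 m.
Pressure head at MW-8: ψ = P/(ρg) = 514×1000 / (1000 × 9.81) = 52.40 m.
Total head at MW-8: h = z + ψ = 2.22 + 52.40 = 54.62 m.
Head difference: h(MW-3) − h(MW-8) = 63.58 − 54.62 = 8.96 m.
Hydraulic gradient: i = |Δh| / L = 8.96 / 1016 = 0.00882.
Flow is from higher to lower head: from MW-3 toward MW-8, i.e. toward the north.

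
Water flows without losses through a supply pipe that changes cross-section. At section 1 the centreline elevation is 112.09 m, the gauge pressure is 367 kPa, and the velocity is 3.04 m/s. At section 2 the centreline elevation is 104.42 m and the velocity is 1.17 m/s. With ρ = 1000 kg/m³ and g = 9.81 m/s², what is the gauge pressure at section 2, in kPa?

P₂ ≈ 446 kPa

Pressure head at 1: ψ₁ = P₁/(ρg) = 367×1000 / (1000 × 9.81) = 37.41 m.
Velocity heads: v₁²/2g = 3.04²/19.62 = 0.471 m; v₂²/2g = 1.17²/19.62 = 0.070 m.
Total head H = z₁ + ψ₁ + v₁²/2g = 112.09 + 37.41 + 0.471 = 149.97 m.
ψ₂ = H − z₂ − v₂²/2g = 149.97 − 104.42 − 0.070 = 45.48 m.
P₂ = ρgψ₂ = 1000 × 9.81 × 45.48 ≈ 446 kPa.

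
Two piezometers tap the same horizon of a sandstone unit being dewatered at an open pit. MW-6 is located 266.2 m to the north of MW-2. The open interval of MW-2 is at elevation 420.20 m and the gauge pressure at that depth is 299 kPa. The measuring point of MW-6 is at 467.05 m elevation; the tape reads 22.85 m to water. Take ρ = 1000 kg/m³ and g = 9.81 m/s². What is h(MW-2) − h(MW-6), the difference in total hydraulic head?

Pressure head at MW-2: ψ = P/(ρg) = 299×1000 / (1000 × 9.81) = 30.48 m.
Total head at MW-2: h = z + ψ = 420.20 + 30.48 = 450.68 m.
Total head at MW-6: h = 467.05 − 22.85 = 444.20 m.
Head difference: h(MW-2) − h(MW-6) = 450.68 − 444.20 = 6.48 m.

Δh ≈ 6.48 m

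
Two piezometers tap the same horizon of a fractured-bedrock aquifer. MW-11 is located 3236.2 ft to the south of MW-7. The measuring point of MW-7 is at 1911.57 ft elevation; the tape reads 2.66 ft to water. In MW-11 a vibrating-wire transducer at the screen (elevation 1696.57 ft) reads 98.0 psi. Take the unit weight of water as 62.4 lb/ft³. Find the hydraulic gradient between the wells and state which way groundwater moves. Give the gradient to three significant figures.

i ≈ 0.00427; groundwater flows toward the north

Total head at MW-7: h = 1911.57 − 2.66 = 1908.91 ft.
Pressure head at MW-11: ψ = 144·P/γ = 144 × 98.0 / 62.4 = 226.15 ft.
Total head at MW-11: h = z + ψ = 1696.57 + 226.15 = 1922.72 ft.
Head difference: h(MW-7) − h(MW-11) = 1908.91 − 1922.72 = -13.81 ft.
Hydraulic gradient: i = |Δh| / L = 13.81 / 3236.2 = 0.00427.
Flow is from higher to lower head: from MW-11 toward MW-7, i.e. toward the north.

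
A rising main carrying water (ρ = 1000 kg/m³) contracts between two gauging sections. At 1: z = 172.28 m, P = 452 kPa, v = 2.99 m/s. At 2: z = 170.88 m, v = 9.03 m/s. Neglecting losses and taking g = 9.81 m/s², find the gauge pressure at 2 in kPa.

Pressure head at 1: ψ₁ = P₁/(ρg) = 452×1000 / (1000 × 9.81) = 46.08 m.
Velocity heads: v₁²/2g = 2.99²/19.62 = 0.456 m; v₂²/2g = 9.03²/19.62 = 4.156 m.
Total head H = z₁ + ψ₁ + v₁²/2g = 172.28 + 46.08 + 0.456 = 218.82 m.
ψ₂ = H − z₂ − v₂²/2g = 218.82 − 170.88 − 4.156 = 43.78 m.
P₂ = ρgψ₂ = 1000 × 9.81 × 43.78 ≈ 429 kPa.

P₂ ≈ 429 kPa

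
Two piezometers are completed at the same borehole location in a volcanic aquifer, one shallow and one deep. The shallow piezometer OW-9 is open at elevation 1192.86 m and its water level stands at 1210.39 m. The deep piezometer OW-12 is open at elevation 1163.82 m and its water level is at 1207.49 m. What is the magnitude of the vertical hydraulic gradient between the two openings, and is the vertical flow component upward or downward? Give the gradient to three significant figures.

|i_v| ≈ 0.0999; vertical flow is downward

Total head at OW-9: h = 1210.39 m (water level in the standpipe).
Total head at OW-12: h = 1207.49 m.
Δh = h(OW-9) − h(OW-12) = 1210.39 − 1207.49 = 2.90 m.
Vertical separation Δz = 1192.86 − 1163.82 = 29.04 m.
|i_v| = |Δh| / Δz = 2.90 / 29.04 = 0.0999.
Head is higher in the shallow piezometer, so vertical flow is downward (recharge condition).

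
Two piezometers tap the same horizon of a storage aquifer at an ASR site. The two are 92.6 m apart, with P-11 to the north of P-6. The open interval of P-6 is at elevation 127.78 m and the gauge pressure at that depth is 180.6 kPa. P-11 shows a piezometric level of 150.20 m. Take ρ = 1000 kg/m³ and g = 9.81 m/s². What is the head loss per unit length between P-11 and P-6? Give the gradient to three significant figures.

i ≈ 0.0433 m/m

Pressure head at P-6: ψ = P/(ρg) = 180.6×1000 / (1000 × 9.81) = 18.41 m.
Total head at P-6: h = z + ψ = 127.78 + 18.41 = 146.19 m.
Total head at P-11: h = 150.20 m (water level in the piezometer is the total head).
Head difference: h(P-6) − h(P-11) = 146.19 − 150.20 = -4.01 m.
Hydraulic gradient: i = |Δh| / L = 4.01 / 92.6 = 0.0433.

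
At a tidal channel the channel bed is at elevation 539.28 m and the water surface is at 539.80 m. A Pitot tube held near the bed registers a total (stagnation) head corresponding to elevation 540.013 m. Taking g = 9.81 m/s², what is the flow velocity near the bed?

v ≈ 2.04 m/s

Near the bed, under hydrostatic conditions, the piezometric head (z + ψ) equals the free-surface elevation, 539.80 m.
Velocity head = total − piezometric = 540.013 − 539.80 = 0.213 m.
v = √(2g·h_v) = √(2 × 9.81 × 0.213) = 2.04 m/s.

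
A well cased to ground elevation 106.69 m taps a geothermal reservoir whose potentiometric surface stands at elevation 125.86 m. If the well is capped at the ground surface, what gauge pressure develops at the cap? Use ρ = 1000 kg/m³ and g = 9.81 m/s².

P ≈ 188 kPa

Head above the cap: Δh = 125.86 − 106.69 = 19.17 m.
P = ρgΔh = 1000 × 9.81 × 19.17 = 188058 Pa ≈ 188 kPa.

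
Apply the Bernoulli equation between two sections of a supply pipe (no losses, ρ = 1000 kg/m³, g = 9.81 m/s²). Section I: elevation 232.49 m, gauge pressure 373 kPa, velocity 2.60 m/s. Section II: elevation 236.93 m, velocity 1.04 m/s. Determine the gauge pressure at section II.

Pressure head at I: ψ₁ = P₁/(ρg) = 373×1000 / (1000 × 9.81) = 38.02 m.
Velocity heads: v₁²/2g = 2.60²/19.62 = 0.345 m; v₂²/2g = 1.04²/19.62 = 0.055 m.
Total head H = z₁ + ψ₁ + v₁²/2g = 232.49 + 38.02 + 0.345 = 270.86 m.
ψ₂ = H − z₂ − v₂²/2g = 270.86 − 236.93 − 0.055 = 33.88 m.
P₂ = ρgψ₂ = 1000 × 9.81 × 33.88 ≈ 332 kPa.

P₂ ≈ 332 kPa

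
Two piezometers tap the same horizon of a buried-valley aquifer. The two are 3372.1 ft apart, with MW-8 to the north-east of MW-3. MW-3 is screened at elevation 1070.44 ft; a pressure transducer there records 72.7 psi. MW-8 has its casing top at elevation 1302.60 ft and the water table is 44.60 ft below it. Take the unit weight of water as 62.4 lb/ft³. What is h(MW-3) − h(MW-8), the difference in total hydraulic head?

Δh ≈ -19.79 ft

Pressure head at MW-3: ψ = 144·P/γ = 144 × 72.7 / 62.4 = 167.77 ft.
Total head at MW-3: h = z + ψ = 1070.44 + 167.77 = 1238.21 ft.
Total head at MW-8: h = 1302.60 − 44.60 = 1258.00 ft.
Head difference: h(MW-3) − h(MW-8) = 1238.21 − 1258.00 = -19.79 ft.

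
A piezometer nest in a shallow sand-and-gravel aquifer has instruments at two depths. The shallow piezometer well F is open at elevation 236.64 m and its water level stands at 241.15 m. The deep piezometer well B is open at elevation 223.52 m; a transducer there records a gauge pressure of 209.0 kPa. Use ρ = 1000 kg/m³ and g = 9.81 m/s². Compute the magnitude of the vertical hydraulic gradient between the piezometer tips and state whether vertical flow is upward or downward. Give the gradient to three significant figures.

Total head at well F: h = 241.15 m (water level in the standpipe).
Pressure head at well B: ψ = P/(ρg) = 209.0×1000 / (1000 × 9.81) = 21.30 m.
Total head at well B: h = z + ψ = 223.52 + 21.30 = 244.82 m.
Δh = h(well F) − h(well B) = 241.15 − 244.82 = -3.67 m.
Vertical separation Δz = 236.64 − 223.52 = 13.12 m.
|i_v| = |Δh| / Δz = 3.67 / 13.12 = 0.280.
Head is higher in the deep piezometer, so vertical flow is upward (discharge condition).

|i_v| ≈ 0.280; vertical flow is upward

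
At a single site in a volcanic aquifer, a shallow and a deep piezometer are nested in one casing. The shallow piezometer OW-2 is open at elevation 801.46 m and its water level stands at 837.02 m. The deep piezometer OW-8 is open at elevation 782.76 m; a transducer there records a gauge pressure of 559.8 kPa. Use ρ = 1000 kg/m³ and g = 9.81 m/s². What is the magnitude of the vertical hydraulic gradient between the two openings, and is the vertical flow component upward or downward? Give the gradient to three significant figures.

Total head at OW-2: h = 837.02 m (water level in the standpipe).
Pressure head at OW-8: ψ = P/(ρg) = 559.8×1000 / (1000 × 9.81) = 57.06 m.
Total head at OW-8: h = z + ψ = 782.76 + 57.06 = 839.82 m.
Δh = h(OW-2) − h(OW-8) = 837.02 − 839.82 = -2.80 m.
Vertical separation Δz = 801.46 − 782.76 = 18.70 m.
|i_v| = |Δh| / Δz = 2.80 / 18.70 = 0.150.
Head is higher in the deep piezometer, so vertical flow is upward (discharge condition).

|i_v| ≈ 0.150; vertical flow is upward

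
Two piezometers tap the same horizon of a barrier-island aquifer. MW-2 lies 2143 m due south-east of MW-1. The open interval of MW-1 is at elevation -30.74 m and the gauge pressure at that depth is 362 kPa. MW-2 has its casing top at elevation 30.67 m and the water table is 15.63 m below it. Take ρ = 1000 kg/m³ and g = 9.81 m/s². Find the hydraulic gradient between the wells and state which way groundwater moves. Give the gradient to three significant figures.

Pressure head at MW-1: ψ = P/(ρg) = 362×1000 / (1000 × 9.81) = 36.90 m.
Total head at MW-1: h = z + ψ = -30.74 + 36.90 = 6.16 m.
Total head at MW-2: h = 30.67 − 15.63 = 15.04 m.
Head difference: h(MW-1) − h(MW-2) = 6.16 − 15.04 = -8.88 m.
Hydraulic gradient: i = |Δh| / L = 8.88 / 2143 = 0.00414.
Flow is from higher to lower head: from MW-2 toward MW-1, i.e. toward the north-west.

i ≈ 0.00414; groundwater flows toward the north-west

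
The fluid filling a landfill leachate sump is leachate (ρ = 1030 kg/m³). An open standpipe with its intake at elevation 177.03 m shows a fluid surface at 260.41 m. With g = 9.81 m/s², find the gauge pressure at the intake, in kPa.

Pressure head ψ = h − z = 260.41 − 177.03 = 83.38 m.
P = ρgψ = 1030 × 9.81 × 83.38 = 842497 Pa ≈ 842 kPa.

P ≈ 842 kPa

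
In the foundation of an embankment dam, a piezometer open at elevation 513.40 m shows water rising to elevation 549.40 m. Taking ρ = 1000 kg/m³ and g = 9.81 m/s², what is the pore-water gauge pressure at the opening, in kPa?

Pressure head ψ = h − z = 549.40 − 513.40 = 36.00 m.
P = ρgψ = 1000 × 9.81 × 36.00 = 353160 Pa ≈ 353 kPa.

P ≈ 353 kPa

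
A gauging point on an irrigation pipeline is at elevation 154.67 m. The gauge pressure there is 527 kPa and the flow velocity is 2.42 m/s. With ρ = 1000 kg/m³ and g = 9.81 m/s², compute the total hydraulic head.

Pressure head ψ = P/(ρg) = 527×1000 / (1000 × 9.81) = 53.72 m.
Velocity head = v²/(2g) = 2.42² / (2 × 9.81) = 0.298 m.
h = z + ψ + v²/(2g) = 154.67 + 53.72 + 0.298 = 208.69 m.

h ≈ 208.69 m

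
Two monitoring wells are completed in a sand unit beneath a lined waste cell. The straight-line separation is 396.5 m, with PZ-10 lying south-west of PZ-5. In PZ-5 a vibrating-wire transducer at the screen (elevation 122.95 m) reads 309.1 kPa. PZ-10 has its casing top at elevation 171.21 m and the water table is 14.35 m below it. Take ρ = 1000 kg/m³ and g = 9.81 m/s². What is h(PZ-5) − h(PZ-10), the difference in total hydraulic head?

Δh ≈ -2.40 m

Pressure head at PZ-5: ψ = P/(ρg) = 309.1×1000 / (1000 × 9.81) = 31.51 m.
Total head at PZ-5: h = z + ψ = 122.95 + 31.51 = 154.46 m.
Total head at PZ-10: h = 171.21 − 14.35 = 156.86 m.
Head difference: h(PZ-5) − h(PZ-10) = 154.46 − 156.86 = -2.40 m.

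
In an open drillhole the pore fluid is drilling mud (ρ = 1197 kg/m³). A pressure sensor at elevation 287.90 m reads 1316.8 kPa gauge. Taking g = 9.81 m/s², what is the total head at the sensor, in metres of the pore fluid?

h ≈ 400.04 m

ψ = P/(ρg) = 1316.8×1000 / (1197 × 9.81) = 112.14 m.
h = z + ψ = 287.90 + 112.14 = 400.04 m.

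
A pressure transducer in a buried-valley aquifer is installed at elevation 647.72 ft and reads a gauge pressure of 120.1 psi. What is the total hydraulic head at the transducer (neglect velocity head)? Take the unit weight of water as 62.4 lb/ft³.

h ≈ 924.87 ft

ψ = 144·P/γ = 144 × 120.1 / 62.4 = 277.15 ft.
h = z + ψ = 647.72 + 277.15 = 924.87 ft.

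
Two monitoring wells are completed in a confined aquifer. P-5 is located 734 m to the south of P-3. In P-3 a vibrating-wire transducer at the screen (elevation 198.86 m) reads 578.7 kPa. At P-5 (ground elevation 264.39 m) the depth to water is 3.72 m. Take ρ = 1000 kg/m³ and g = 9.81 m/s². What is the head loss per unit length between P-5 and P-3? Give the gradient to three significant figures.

i ≈ 0.00384 m/m

Pressure head at P-3: ψ = P/(ρg) = 578.7×1000 / (1000 × 9.81) = 58.99 m.
Total head at P-3: h = z + ψ = 198.86 + 58.99 = 257.85 m.
Total head at P-5: h = 264.39 − 3.72 = 260.67 m.
Head difference: h(P-3) − h(P-5) = 257.85 − 260.67 = -2.82 m.
Hydraulic gradient: i = |Δh| / L = 2.82 / 734 = 0.00384.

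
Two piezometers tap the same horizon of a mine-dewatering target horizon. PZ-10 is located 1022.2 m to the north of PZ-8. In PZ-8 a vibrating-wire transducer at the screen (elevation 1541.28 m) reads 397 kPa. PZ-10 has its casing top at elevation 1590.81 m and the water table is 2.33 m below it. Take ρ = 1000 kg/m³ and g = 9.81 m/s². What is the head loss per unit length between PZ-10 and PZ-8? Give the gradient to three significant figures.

Pressure head at PZ-8: ψ = P/(ρg) = 397×1000 / (1000 × 9.81) = 40.47 m.
Total head at PZ-8: h = z + ψ = 1541.28 + 40.47 = 1581.75 m.
Total head at PZ-10: h = 1590.81 − 2.33 = 1588.48 m.
Head difference: h(PZ-8) − h(PZ-10) = 1581.75 − 1588.48 = -6.73 m.
Hydraulic gradient: i = |Δh| / L = 6.73 / 1022.2 = 0.00658.

i ≈ 0.00658 m/m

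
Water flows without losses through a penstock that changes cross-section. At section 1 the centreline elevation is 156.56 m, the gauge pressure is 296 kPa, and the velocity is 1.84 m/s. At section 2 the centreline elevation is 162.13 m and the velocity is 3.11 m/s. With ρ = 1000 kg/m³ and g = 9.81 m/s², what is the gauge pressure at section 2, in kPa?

P₂ ≈ 238 kPa

Pressure head at 1: ψ₁ = P₁/(ρg) = 296×1000 / (1000 × 9.81) = 30.17 m.
Velocity heads: v₁²/2g = 1.84²/19.62 = 0.173 m; v₂²/2g = 3.11²/19.62 = 0.493 m.
Total head H = z₁ + ψ₁ + v₁²/2g = 156.56 + 30.17 + 0.173 = 186.90 m.
ψ₂ = H − z₂ − v₂²/2g = 186.90 − 162.13 − 0.493 = 24.28 m.
P₂ = ρgψ₂ = 1000 × 9.81 × 24.28 ≈ 238 kPa.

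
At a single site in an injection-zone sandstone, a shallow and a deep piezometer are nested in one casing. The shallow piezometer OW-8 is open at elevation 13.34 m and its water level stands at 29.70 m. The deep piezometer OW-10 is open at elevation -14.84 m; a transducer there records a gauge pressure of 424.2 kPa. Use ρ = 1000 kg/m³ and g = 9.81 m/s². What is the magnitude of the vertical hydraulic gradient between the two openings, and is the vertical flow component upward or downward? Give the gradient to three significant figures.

|i_v| ≈ 0.0461; vertical flow is downward

Total head at OW-8: h = 29.70 m (water level in the standpipe).
Pressure head at OW-10: ψ = P/(ρg) = 424.2×1000 / (1000 × 9.81) = 43.24 m.
Total head at OW-10: h = z + ψ = -14.84 + 43.24 = 28.40 m.
Δh = h(OW-8) − h(OW-10) = 29.70 − 28.40 = 1.30 m.
Vertical separation Δz = 13.34 − (-14.84) = 28.18 m.
|i_v| = |Δh| / Δz = 1.30 / 28.18 = 0.0461.
Head is higher in the shallow piezometer, so vertical flow is downward (recharge condition).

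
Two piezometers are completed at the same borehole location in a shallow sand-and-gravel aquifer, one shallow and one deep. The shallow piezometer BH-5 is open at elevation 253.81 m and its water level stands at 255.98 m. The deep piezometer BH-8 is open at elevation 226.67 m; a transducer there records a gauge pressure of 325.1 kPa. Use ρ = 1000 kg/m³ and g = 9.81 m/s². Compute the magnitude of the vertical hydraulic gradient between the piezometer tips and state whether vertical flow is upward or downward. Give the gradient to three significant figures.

Total head at BH-5: h = 255.98 m (water level in the standpipe).
Pressure head at BH-8: ψ = P/(ρg) = 325.1×1000 / (1000 × 9.81) = 33.14 m.
Total head at BH-8: h = z + ψ = 226.67 + 33.14 = 259.81 m.
Δh = h(BH-5) − h(BH-8) = 255.98 − 259.81 = -3.83 m.
Vertical separation Δz = 253.81 − 226.67 = 27.14 m.
|i_v| = |Δh| / Δz = 3.83 / 27.14 = 0.141.
Head is higher in the deep piezometer, so vertical flow is upward (discharge condition).

|i_v| ≈ 0.141; vertical flow is upward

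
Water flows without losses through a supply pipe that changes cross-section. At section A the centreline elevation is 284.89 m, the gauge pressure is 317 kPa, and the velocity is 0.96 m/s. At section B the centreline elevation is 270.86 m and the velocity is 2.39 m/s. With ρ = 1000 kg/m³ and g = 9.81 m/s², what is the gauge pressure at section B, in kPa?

P₂ ≈ 452 kPa

Pressure head at A: ψ₁ = P₁/(ρg) = 317×1000 / (1000 × 9.81) = 32.31 m.
Velocity heads: v₁²/2g = 0.96²/19.62 = 0.047 m; v₂²/2g = 2.39²/19.62 = 0.291 m.
Total head H = z₁ + ψ₁ + v₁²/2g = 284.89 + 32.31 + 0.047 = 317.25 m.
ψ₂ = H − z₂ − v₂²/2g = 317.25 − 270.86 − 0.291 = 46.10 m.
P₂ = ρgψ₂ = 1000 × 9.81 × 46.10 ≈ 452 kPa.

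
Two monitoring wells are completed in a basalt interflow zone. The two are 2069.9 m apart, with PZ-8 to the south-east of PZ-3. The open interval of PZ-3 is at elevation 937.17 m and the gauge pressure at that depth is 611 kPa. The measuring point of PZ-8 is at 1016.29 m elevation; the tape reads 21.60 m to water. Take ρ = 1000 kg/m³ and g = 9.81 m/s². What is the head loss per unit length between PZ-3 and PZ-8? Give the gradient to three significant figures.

i ≈ 0.00230 m/m

Pressure head at PZ-3: ψ = P/(ρg) = 611×1000 / (1000 × 9.81) = 62.28 m.
Total head at PZ-3: h = z + ψ = 937.17 + 62.28 = 999.45 m.
Total head at PZ-8: h = 1016.29 − 21.60 = 994.69 m.
Head difference: h(PZ-3) − h(PZ-8) = 999.45 − 994.69 = 4.76 m.
Hydraulic gradient: i = |Δh| / L = 4.76 / 2069.9 = 0.00230.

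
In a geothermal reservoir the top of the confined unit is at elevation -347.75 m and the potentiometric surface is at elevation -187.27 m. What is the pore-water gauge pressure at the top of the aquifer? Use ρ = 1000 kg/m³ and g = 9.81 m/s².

Pressure head at the aquifer top: ψ = h − z = -187.27 − (-347.75) = 160.48 m.
P = ρgψ = 1000 × 9.81 × 160.48 = 1574309 Pa ≈ 1570 kPa.

P ≈ 1570 kPa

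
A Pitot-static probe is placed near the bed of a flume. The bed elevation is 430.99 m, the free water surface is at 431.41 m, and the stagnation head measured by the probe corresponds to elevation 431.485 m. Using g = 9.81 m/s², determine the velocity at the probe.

Near the bed, under hydrostatic conditions, the piezometric head (z + ψ) equals the free-surface elevation, 431.41 m.
Velocity head = total − piezometric = 431.485 − 431.41 = 0.075 m.
v = √(2g·h_v) = √(2 × 9.81 × 0.075) = 1.21 m/s.

v ≈ 1.21 m/s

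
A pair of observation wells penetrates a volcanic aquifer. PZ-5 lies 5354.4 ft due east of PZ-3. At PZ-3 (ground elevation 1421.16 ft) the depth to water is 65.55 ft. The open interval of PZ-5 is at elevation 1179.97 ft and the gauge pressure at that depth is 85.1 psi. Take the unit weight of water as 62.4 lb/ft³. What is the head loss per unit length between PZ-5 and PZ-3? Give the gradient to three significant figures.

Total head at PZ-3: h = 1421.16 − 65.55 = 1355.61 ft.
Pressure head at PZ-5: ψ = 144·P/γ = 144 × 85.1 / 62.4 = 196.38 ft.
Total head at PZ-5: h = z + ψ = 1179.97 + 196.38 = 1376.35 ft.
Head difference: h(PZ-3) − h(PZ-5) = 1355.61 − 1376.35 = -20.74 ft.
Hydraulic gradient: i = |Δh| / L = 20.74 / 5354.4 = 0.00387.

i ≈ 0.00387 ft/ft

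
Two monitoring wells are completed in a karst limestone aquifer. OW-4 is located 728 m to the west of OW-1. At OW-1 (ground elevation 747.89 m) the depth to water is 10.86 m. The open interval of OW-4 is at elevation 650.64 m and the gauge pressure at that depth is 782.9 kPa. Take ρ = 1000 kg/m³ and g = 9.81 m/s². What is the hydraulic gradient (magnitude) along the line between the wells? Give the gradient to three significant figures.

i ≈ 0.00904

Total head at OW-1: h = 747.89 − 10.86 = 737.03 m.
Pressure head at OW-4: ψ = P/(ρg) = 782.9×1000 / (1000 × 9.81) = 79.81 m.
Total head at OW-4: h = z + ψ = 650.64 + 79.81 = 730.45 m.
Head difference: h(OW-1) − h(OW-4) = 737.03 − 730.45 = 6.58 m.
Hydraulic gradient: i = |Δh| / L = 6.58 / 728 = 0.00904.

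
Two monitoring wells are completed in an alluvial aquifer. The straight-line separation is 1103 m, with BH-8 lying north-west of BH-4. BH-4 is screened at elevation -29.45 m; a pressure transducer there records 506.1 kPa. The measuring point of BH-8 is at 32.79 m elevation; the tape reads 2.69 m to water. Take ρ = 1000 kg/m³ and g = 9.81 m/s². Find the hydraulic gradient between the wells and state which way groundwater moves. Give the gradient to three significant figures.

Pressure head at BH-4: ψ = P/(ρg) = 506.1×1000 / (1000 × 9.81) = 51.59 m.
Total head at BH-4: h = z + ψ = -29.45 + 51.59 = 22.14 m.
Total head at BH-8: h = 32.79 − 2.69 = 30.10 m.
Head difference: h(BH-4) − h(BH-8) = 22.14 − 30.10 = -7.96 m.
Hydraulic gradient: i = |Δh| / L = 7.96 / 1103 = 0.00722.
Flow is from higher to lower head: from BH-8 toward BH-4, i.e. toward the south-east.

i ≈ 0.00722; groundwater flows toward the south-east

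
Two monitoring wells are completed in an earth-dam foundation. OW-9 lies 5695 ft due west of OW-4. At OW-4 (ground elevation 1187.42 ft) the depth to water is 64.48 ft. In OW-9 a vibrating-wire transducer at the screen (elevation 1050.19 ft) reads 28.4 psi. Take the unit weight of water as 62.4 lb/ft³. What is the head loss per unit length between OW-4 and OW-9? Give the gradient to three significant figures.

Total head at OW-4: h = 1187.42 − 64.48 = 1122.94 ft.
Pressure head at OW-9: ψ = 144·P/γ = 144 × 28.4 / 62.4 = 65.54 ft.
Total head at OW-9: h = z + ψ = 1050.19 + 65.54 = 1115.73 ft.
Head difference: h(OW-4) − h(OW-9) = 1122.94 − 1115.73 = 7.21 ft.
Hydraulic gradient: i = |Δh| / L = 7.21 / 5695 = 0.00127.

i ≈ 0.00127 ft/ft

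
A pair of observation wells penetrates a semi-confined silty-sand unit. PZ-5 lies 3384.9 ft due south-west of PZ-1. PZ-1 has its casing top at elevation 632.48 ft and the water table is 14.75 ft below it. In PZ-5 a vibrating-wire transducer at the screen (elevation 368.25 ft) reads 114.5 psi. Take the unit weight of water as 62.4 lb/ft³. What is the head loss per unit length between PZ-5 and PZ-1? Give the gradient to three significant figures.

Total head at PZ-1: h = 632.48 − 14.75 = 617.73 ft.
Pressure head at PZ-5: ψ = 144·P/γ = 144 × 114.5 / 62.4 = 264.23 ft.
Total head at PZ-5: h = z + ψ = 368.25 + 264.23 = 632.48 ft.
Head difference: h(PZ-1) − h(PZ-5) = 617.73 − 632.48 = -14.75 ft.
Hydraulic gradient: i = |Δh| / L = 14.75 / 3384.9 = 0.00436.

i ≈ 0.00436 ft/ft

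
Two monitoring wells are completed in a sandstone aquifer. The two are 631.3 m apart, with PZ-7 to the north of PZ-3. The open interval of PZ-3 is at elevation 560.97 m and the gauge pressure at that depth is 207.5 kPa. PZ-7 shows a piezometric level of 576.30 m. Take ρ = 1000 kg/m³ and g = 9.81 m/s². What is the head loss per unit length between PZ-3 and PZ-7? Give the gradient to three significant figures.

Pressure head at PZ-3: ψ = P/(ρg) = 207.5×1000 / (1000 × 9.81) = 21.15 m.
Total head at PZ-3: h = z + ψ = 560.97 + 21.15 = 582.12 m.
Total head at PZ-7: h = 576.30 m (water level in the piezometer is the total head).
Head difference: h(PZ-3) − h(PZ-7) = 582.12 − 576.30 = 5.82 m.
Hydraulic gradient: i = |Δh| / L = 5.82 / 631.3 = 0.00922.

i ≈ 0.00922 m/m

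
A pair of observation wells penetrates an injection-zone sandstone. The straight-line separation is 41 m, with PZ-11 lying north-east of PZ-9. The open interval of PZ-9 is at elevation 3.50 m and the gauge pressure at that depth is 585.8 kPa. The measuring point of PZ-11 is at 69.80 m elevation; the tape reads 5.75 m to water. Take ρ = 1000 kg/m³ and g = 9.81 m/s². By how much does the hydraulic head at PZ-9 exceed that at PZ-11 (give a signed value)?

Pressure head at PZ-9: ψ = P/(ρg) = 585.8×1000 / (1000 × 9.81) = 59.71 m.
Total head at PZ-9: h = z + ψ = 3.50 + 59.71 = 63.21 m.
Total head at PZ-11: h = 69.80 − 5.75 = 64.05 m.
Head difference: h(PZ-9) − h(PZ-11) = 63.21 − 64.05 = -0.84 m.

Δh ≈ -0.84 m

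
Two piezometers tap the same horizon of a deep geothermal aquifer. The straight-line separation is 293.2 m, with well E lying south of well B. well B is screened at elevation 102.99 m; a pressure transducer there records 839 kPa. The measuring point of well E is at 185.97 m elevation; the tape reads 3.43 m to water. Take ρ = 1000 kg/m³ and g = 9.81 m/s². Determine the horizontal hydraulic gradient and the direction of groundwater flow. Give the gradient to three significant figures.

i ≈ 0.0204; groundwater flows toward the south

Pressure head at well B: ψ = P/(ρg) = 839×1000 / (1000 × 9.81) = 85.52 m.
Total head at well B: h = z + ψ = 102.99 + 85.52 = 188.51 m.
Total head at well E: h = 185.97 − 3.43 = 182.54 m.
Head difference: h(well B) − h(well E) = 188.51 − 182.54 = 5.97 m.
Hydraulic gradient: i = |Δh| / L = 5.97 / 293.2 = 0.0204.
Flow is from higher to lower head: from well B toward well E, i.e. toward the south.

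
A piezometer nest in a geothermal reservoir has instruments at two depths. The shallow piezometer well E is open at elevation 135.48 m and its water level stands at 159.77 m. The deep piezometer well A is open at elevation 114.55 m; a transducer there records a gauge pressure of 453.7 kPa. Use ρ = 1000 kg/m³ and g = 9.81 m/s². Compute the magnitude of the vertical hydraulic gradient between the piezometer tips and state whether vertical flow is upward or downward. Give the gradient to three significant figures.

|i_v| ≈ 0.0492; vertical flow is upward

Total head at well E: h = 159.77 m (water level in the standpipe).
Pressure head at well A: ψ = P/(ρg) = 453.7×1000 / (1000 × 9.81) = 46.25 m.
Total head at well A: h = z + ψ = 114.55 + 46.25 = 160.80 m.
Δh = h(well E) − h(well A) = 159.77 − 160.80 = -1.03 m.
Vertical separation Δz = 135.48 − 114.55 = 20.93 m.
|i_v| = |Δh| / Δz = 1.03 / 20.93 = 0.0492.
Head is higher in the deep piezometer, so vertical flow is upward (discharge condition).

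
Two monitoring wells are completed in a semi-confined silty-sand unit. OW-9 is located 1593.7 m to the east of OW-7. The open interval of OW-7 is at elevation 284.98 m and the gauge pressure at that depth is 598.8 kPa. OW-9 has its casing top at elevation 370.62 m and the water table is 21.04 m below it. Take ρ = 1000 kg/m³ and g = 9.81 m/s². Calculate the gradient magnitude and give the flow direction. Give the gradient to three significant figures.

Pressure head at OW-7: ψ = P/(ρg) = 598.8×1000 / (1000 × 9.81) = 61.04 m.
Total head at OW-7: h = z + ψ = 284.98 + 61.04 = 346.02 m.
Total head at OW-9: h = 370.62 − 21.04 = 349.58 m.
Head difference: h(OW-7) − h(OW-9) = 346.02 − 349.58 = -3.56 m.
Hydraulic gradient: i = |Δh| / L = 3.56 / 1593.7 = 0.00223.
Flow is from higher to lower head: from OW-9 toward OW-7, i.e. toward the west.

i ≈ 0.00223; groundwater flows toward the west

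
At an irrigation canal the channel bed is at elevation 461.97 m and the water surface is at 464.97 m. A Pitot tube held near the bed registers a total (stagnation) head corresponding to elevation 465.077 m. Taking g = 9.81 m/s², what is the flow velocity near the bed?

Near the bed, under hydrostatic conditions, the piezometric head (z + ψ) equals the free-surface elevation, 464.97 m.
Velocity head = total − piezometric = 465.077 − 464.97 = 0.107 m.
v = √(2g·h_v) = √(2 × 9.81 × 0.107) = 1.45 m/s.

v ≈ 1.45 m/s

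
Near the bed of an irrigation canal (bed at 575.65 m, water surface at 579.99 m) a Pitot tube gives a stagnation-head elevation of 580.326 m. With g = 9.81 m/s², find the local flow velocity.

Near the bed, under hydrostatic conditions, the piezometric head (z + ψ) equals the free-surface elevation, 579.99 m.
Velocity head = total − piezometric = 580.326 − 579.99 = 0.336 m.
v = √(2g·h_v) = √(2 × 9.81 × 0.336) = 2.57 m/s.

v ≈ 2.57 m/s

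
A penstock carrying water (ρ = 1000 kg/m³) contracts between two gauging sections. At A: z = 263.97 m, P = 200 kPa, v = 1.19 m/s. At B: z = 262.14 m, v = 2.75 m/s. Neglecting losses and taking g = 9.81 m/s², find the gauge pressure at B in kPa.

P₂ ≈ 215 kPa

Pressure head at A: ψ₁ = P₁/(ρg) = 200×1000 / (1000 × 9.81) = 20.39 m.
Velocity heads: v₁²/2g = 1.19²/19.62 = 0.072 m; v₂²/2g = 2.75²/19.62 = 0.385 m.
Total head H = z₁ + ψ₁ + v₁²/2g = 263.97 + 20.39 + 0.072 = 284.43 m.
ψ₂ = H − z₂ − v₂²/2g = 284.43 − 262.14 − 0.385 = 21.91 m.
P₂ = ρgψ₂ = 1000 × 9.81 × 21.91 ≈ 215 kPa.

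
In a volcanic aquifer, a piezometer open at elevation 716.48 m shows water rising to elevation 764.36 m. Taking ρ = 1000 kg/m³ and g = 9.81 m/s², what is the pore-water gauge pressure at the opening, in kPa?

Pressure head ψ = h − z = 764.36 − 716.48 = 47.88 m.
P = ρgψ = 1000 × 9.81 × 47.88 = 469703 Pa ≈ 470 kPa.

P ≈ 470 kPa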